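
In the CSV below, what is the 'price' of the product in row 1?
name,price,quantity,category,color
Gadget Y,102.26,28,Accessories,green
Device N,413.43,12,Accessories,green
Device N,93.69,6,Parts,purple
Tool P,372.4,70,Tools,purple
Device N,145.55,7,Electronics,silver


Query: Row 1 ('Gadget Y'), column 'price'
Value: 102.26

102.26


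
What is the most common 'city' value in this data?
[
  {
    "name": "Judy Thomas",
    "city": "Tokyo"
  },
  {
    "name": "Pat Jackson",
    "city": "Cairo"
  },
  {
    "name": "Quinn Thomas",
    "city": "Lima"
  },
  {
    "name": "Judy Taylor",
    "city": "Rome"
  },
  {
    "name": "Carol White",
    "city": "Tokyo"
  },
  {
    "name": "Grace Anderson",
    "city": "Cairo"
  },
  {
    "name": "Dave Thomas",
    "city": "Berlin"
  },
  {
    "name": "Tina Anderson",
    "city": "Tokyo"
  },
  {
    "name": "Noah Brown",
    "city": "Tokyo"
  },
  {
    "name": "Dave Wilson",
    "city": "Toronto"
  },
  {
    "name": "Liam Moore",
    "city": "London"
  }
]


Counting 'city' values across 11 records:

  Tokyo: 4 ####
  Cairo: 2 ##
  Lima: 1 #
  Rome: 1 #
  Berlin: 1 #
  Toronto: 1 #
  London: 1 #

Most common: Tokyo (4 times)

Tokyo (4 times)


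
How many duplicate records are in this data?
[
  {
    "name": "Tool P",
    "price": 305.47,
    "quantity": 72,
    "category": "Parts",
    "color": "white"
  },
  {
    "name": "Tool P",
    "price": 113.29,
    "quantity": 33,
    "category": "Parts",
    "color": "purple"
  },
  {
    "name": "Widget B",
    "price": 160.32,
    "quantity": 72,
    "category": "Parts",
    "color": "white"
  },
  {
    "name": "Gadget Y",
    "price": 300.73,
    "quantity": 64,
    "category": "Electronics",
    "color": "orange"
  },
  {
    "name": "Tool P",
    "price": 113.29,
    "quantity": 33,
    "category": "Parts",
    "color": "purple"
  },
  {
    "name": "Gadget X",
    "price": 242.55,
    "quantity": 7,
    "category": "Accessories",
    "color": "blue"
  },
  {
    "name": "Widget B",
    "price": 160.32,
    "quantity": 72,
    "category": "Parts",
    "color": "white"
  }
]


Checking 7 records for duplicates:

  Row 1: Tool P ($305.47, qty 72)
  Row 2: Tool P ($113.29, qty 33)
  Row 3: Widget B ($160.32, qty 72)
  Row 4: Gadget Y ($300.73, qty 64)
  Row 5: Tool P ($113.29, qty 33) <-- DUPLICATE
  Row 6: Gadget X ($242.55, qty 7)
  Row 7: Widget B ($160.32, qty 72) <-- DUPLICATE

Duplicates found: 2
Unique records: 5

2 duplicates, 5 unique


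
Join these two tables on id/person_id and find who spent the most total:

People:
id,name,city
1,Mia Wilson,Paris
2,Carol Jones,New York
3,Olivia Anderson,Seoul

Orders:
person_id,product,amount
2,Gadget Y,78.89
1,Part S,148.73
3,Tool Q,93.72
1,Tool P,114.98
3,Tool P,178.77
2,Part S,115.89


Join on: people.id = orders.person_id

Joined rows:
  Carol Jones (New York) bought Gadget Y for $78.89
  Mia Wilson (Paris) bought Part S for $148.73
  Olivia Anderson (Seoul) bought Tool Q for $93.72
  Mia Wilson (Paris) bought Tool P for $114.98
  Olivia Anderson (Seoul) bought Tool P for $178.77
  Carol Jones (New York) bought Part S for $115.89

Total per person:
  Olivia Anderson: $272.49
  Mia Wilson: $263.71
  Carol Jones: $194.78

Top spender: Olivia Anderson ($272.49)

Olivia Anderson ($272.49)


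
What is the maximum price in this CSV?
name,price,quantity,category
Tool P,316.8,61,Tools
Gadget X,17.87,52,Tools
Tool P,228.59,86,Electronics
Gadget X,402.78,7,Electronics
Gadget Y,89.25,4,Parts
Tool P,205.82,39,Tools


Computing maximum price:
Values: [316.8, 17.87, 228.59, 402.78, 89.25, 205.82]
Max = 402.78

402.78


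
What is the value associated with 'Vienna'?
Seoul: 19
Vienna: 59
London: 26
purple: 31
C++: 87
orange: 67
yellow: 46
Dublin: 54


Looking up key 'Vienna'
Value: 59

59


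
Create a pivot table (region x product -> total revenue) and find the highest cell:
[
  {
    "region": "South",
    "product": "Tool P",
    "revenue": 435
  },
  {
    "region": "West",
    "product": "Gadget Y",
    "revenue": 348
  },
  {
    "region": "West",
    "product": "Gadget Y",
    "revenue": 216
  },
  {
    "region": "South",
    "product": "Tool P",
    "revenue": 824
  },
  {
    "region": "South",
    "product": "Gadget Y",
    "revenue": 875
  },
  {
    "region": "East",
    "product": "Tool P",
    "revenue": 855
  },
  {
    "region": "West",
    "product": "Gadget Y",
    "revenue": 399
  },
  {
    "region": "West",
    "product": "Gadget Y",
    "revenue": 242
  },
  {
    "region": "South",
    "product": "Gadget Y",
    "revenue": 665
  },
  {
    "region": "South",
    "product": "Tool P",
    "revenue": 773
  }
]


Pivot: region (rows) x product (columns) -> total revenue

     Gadget Y      Tool P      
East             0           855  
South         1540          2032  
West          1205             0  

Highest: South / Tool P = $2032

South / Tool P = $2032


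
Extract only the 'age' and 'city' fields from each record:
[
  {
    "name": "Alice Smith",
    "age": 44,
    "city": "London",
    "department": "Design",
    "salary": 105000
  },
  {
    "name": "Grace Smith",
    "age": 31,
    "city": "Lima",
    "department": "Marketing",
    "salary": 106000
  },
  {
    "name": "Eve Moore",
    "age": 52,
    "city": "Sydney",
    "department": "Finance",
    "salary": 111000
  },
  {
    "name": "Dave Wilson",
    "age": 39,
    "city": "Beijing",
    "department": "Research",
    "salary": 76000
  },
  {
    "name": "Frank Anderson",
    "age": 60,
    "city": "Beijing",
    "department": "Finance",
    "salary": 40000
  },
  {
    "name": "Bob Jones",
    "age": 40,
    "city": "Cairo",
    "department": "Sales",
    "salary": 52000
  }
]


Original: 6 records with fields: name, age, city, department, salary
Keep: ['age', 'city']
Drop: ['name', 'department', 'salary']
Result: 6 records, 2 fields each

[
  {
    "age": 44,
    "city": "London"
  },
  {
    "age": 31,
    "city": "Lima"
  },
  {
    "age": 52,
    "city": "Sydney"
  },
  {
    "age": 39,
    "city": "Beijing"
  },
  {
    "age": 60,
    "city": "Beijing"
  },
  {
    "age": 40,
    "city": "Cairo"
  }
]


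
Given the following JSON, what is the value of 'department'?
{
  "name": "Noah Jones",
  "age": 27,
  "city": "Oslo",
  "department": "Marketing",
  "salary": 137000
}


Looking up field 'department'
Value: Marketing

Marketing


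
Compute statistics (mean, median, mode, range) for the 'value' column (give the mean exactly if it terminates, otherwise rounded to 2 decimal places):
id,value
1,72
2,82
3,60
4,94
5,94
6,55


Data: [72, 82, 60, 94, 94, 55]
Count: 6
Sum: 457
Mean: 457/6 ≈ 76.17 (rounded to 2 decimal places)
Sorted: [55, 60, 72, 82, 94, 94]
Median: 77.0
Mode: 94 (2 times)
Range: 94 - 55 = 39
Min: 55, Max: 94

mean≈76.17, median=77.0, mode=94, range=39


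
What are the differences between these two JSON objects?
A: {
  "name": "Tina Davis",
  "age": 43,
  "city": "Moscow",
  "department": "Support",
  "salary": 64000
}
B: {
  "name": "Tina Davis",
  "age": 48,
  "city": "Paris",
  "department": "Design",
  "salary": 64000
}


Comparing each field (in key order):
  name: same
  age: DIFFERENT
  city: DIFFERENT
  department: DIFFERENT
  salary: same
Differences:
  age: 43 -> 48
  city: Moscow -> Paris
  department: Support -> Design

3 field(s) changed

3 changes: age, city, department


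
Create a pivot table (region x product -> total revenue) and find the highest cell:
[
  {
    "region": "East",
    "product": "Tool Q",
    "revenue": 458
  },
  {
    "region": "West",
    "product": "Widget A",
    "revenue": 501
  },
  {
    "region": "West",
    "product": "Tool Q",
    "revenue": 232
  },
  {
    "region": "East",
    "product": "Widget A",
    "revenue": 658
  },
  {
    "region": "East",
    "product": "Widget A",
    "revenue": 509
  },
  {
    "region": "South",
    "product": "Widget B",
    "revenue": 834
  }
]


Pivot: region (rows) x product (columns) -> total revenue

     Tool Q        Widget A      Widget B    
East           458          1167             0  
South            0             0           834  
West           232           501             0  

Highest: East / Widget A = $1167

East / Widget A = $1167


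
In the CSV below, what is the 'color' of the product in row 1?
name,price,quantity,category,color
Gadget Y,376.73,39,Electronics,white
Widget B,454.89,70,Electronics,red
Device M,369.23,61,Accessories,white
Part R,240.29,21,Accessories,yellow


Query: Row 1 ('Gadget Y'), column 'color'
Value: white

white


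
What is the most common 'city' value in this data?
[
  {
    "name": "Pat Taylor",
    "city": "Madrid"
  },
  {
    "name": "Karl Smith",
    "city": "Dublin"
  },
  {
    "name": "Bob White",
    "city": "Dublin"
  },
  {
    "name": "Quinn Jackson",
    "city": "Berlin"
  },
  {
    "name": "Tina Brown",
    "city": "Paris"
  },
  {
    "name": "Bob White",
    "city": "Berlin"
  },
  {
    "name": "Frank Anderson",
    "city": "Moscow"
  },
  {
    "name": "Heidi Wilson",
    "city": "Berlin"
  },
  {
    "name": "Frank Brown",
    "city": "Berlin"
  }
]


Counting 'city' values across 9 records:

  Berlin: 4 ####
  Dublin: 2 ##
  Madrid: 1 #
  Paris: 1 #
  Moscow: 1 #

Most common: Berlin (4 times)

Berlin (4 times)


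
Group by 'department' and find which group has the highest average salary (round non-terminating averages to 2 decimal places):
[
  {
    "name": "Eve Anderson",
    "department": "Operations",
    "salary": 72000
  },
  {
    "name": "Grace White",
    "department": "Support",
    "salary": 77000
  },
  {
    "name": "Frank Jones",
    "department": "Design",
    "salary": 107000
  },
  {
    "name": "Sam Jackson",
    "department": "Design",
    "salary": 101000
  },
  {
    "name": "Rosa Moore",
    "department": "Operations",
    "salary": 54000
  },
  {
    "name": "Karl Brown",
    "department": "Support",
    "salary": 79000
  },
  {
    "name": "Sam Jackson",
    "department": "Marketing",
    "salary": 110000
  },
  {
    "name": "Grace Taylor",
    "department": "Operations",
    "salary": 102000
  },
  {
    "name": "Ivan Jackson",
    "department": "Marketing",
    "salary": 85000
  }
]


Group by: department

Groups:
  Design: 2 people, avg salary = 208000/2 = $104000
  Marketing: 2 people, avg salary = 195000/2 = $97500
  Operations: 3 people, avg salary = 228000/3 = $76000
  Support: 2 people, avg salary = 156000/2 = $78000

Highest average salary: Design ($104000)

Design ($104000)


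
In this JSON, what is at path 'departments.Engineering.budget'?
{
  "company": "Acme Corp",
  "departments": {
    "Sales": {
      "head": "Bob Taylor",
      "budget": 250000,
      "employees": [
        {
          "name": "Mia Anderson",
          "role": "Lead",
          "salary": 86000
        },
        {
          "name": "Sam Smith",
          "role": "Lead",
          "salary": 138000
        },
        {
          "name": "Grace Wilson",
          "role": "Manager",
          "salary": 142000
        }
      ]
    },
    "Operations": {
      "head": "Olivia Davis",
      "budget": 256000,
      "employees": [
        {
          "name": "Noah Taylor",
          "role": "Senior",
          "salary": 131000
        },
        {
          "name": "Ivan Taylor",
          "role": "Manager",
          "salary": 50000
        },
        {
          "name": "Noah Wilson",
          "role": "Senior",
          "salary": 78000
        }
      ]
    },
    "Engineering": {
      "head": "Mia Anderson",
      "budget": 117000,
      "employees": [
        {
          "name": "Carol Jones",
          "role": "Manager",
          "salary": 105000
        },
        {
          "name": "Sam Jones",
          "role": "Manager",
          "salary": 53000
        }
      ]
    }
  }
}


Path: departments.Engineering.budget

Navigate:
  -> departments
  -> Engineering
  -> budget = 117000

117000


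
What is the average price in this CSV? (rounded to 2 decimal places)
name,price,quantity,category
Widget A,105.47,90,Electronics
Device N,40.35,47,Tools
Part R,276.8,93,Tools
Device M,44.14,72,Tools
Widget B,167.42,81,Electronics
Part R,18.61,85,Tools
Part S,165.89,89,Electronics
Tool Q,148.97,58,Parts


Computing average price:
Values: [105.47, 40.35, 276.8, 44.14, 167.42, 18.61, 165.89, 148.97]
Sum = 967.65
Count = 8
Average = 967.65/8 = 120.95625 exactly -> 120.96 (rounded half-up to 2 decimal places)

120.96


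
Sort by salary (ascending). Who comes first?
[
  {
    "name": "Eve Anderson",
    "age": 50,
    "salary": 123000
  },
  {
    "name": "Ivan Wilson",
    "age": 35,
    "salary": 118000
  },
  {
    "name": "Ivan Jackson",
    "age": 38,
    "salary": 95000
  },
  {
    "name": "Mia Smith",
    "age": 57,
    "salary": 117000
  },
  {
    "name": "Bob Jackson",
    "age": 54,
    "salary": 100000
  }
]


Sort by: salary (ascending)

Sorted order:
  1. Ivan Jackson (salary = 95000)
  2. Bob Jackson (salary = 100000)
  3. Mia Smith (salary = 117000)
  4. Ivan Wilson (salary = 118000)
  5. Eve Anderson (salary = 123000)

First: Ivan Jackson

Ivan Jackson


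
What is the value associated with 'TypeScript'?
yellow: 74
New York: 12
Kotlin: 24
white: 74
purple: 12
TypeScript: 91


Looking up key 'TypeScript'
Value: 91

91


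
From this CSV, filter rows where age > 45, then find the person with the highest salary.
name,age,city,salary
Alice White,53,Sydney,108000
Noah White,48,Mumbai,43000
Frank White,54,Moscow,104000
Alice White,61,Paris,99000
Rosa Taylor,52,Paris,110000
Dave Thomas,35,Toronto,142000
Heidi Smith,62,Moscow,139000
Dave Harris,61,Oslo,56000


Filter: age > 45
Sort by: salary (descending)

Filtered records (7):
  Heidi Smith, age 62, salary $139000
  Rosa Taylor, age 52, salary $110000
  Alice White, age 53, salary $108000
  Frank White, age 54, salary $104000
  Alice White, age 61, salary $99000
  Dave Harris, age 61, salary $56000
  Noah White, age 48, salary $43000

Highest salary: Heidi Smith ($139000)

Heidi Smith


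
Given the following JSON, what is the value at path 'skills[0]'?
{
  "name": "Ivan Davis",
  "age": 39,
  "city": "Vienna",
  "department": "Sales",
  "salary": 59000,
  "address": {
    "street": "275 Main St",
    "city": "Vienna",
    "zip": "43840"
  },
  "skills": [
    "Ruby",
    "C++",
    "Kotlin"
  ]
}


Query: skills[0]
Path: skills -> first element
Value: Ruby

Ruby


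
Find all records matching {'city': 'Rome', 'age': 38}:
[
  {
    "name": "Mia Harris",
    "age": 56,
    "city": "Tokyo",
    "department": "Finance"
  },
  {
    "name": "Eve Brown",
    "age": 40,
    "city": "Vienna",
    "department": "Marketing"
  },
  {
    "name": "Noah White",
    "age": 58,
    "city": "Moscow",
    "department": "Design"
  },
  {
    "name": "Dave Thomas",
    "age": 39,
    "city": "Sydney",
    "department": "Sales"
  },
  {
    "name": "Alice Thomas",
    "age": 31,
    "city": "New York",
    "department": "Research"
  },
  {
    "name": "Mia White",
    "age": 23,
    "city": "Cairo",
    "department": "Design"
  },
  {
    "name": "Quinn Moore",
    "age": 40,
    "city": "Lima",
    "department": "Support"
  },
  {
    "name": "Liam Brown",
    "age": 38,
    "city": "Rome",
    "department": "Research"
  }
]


Search criteria: {'city': 'Rome', 'age': 38}

Checking 8 records:
  Mia Harris: {city: Tokyo, age: 56}
  Eve Brown: {city: Vienna, age: 40}
  Noah White: {city: Moscow, age: 58}
  Dave Thomas: {city: Sydney, age: 39}
  Alice Thomas: {city: New York, age: 31}
  Mia White: {city: Cairo, age: 23}
  Quinn Moore: {city: Lima, age: 40}
  Liam Brown: {city: Rome, age: 38} <-- MATCH

Matches: ["Liam Brown"]

["Liam Brown"]


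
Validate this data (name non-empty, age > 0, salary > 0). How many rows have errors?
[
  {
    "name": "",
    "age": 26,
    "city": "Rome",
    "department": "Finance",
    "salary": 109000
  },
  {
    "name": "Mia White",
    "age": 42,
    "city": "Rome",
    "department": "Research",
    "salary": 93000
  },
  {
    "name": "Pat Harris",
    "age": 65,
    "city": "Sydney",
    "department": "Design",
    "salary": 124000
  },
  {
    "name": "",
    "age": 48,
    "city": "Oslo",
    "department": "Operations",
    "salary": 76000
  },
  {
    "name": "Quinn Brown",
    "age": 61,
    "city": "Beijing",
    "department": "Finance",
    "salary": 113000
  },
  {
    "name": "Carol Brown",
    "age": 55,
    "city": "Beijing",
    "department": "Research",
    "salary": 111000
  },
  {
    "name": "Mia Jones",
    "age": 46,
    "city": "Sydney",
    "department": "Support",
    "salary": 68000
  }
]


Validating 7 records:
Rules: name non-empty, age > 0, salary > 0

  Row 1 (???): empty name
  Row 2 (Mia White): OK
  Row 3 (Pat Harris): OK
  Row 4 (???): empty name
  Row 5 (Quinn Brown): OK
  Row 6 (Carol Brown): OK
  Row 7 (Mia Jones): OK

Total errors: 2

2 errors


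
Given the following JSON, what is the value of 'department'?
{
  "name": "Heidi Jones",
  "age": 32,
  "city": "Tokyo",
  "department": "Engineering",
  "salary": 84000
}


Looking up field 'department'
Value: Engineering

Engineering


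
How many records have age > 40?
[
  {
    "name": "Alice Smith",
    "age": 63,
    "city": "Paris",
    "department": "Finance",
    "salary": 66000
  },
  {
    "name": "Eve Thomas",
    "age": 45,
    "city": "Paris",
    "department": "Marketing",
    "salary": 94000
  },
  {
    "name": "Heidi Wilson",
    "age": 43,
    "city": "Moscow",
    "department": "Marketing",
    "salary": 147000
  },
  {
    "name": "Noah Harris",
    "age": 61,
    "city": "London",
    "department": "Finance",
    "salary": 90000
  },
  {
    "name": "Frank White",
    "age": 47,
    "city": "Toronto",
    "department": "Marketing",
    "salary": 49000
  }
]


Data: 5 records
Condition: age > 40

Checking each record:
  Alice Smith: 63 MATCH
  Eve Thomas: 45 MATCH
  Heidi Wilson: 43 MATCH
  Noah Harris: 61 MATCH
  Frank White: 47 MATCH

Count: 5

5


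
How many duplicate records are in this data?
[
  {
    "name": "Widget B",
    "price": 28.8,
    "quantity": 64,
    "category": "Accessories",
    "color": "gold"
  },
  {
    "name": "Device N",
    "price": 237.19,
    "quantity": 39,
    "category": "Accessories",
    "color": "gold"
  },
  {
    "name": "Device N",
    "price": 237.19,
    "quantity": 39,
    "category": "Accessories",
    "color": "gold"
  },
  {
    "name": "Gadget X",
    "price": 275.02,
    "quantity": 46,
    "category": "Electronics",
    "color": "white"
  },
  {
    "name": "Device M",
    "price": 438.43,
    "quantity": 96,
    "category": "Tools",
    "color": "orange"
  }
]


Checking 5 records for duplicates:

  Row 1: Widget B ($28.8, qty 64)
  Row 2: Device N ($237.19, qty 39)
  Row 3: Device N ($237.19, qty 39) <-- DUPLICATE
  Row 4: Gadget X ($275.02, qty 46)
  Row 5: Device M ($438.43, qty 96)

Duplicates found: 1
Unique records: 4

1 duplicates, 4 unique


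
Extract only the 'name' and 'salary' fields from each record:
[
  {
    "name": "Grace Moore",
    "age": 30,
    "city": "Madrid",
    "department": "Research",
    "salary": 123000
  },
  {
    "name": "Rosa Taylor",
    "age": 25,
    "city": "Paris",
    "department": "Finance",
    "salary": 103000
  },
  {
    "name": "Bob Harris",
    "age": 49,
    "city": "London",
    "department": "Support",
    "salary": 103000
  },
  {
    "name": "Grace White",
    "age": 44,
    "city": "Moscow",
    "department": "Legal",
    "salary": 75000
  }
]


Original: 4 records with fields: name, age, city, department, salary
Keep: ['name', 'salary']
Drop: ['age', 'city', 'department']
Result: 4 records, 2 fields each

[
  {
    "name": "Grace Moore",
    "salary": 123000
  },
  {
    "name": "Rosa Taylor",
    "salary": 103000
  },
  {
    "name": "Bob Harris",
    "salary": 103000
  },
  {
    "name": "Grace White",
    "salary": 75000
  }
]


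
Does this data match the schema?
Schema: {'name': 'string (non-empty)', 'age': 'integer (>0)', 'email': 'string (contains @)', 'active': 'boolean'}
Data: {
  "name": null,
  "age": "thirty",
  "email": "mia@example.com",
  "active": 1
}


Validating each field against schema:
  name: FAIL (null is not a string)
  age: FAIL ("thirty" is not an integer)
  email: OK (string with @)
  active: FAIL (1 is not a boolean)

Result: INVALID (3 errors: name, age, active)

INVALID (3 errors: name, age, active)


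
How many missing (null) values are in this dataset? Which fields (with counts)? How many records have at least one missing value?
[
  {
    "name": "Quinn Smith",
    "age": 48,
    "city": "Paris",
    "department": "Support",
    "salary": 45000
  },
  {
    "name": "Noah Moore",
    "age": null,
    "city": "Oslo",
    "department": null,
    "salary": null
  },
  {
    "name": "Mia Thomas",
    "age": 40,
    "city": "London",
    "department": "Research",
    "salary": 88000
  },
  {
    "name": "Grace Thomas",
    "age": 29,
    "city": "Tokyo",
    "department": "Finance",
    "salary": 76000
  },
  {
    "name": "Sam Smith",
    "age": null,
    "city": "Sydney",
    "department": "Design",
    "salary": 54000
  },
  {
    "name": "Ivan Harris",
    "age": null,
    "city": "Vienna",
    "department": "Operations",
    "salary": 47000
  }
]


Checking for missing (null) values in 6 records:

  Quinn Smith: complete
  Noah Moore: age, department, salary
  Mia Thomas: complete
  Grace Thomas: complete
  Sam Smith: age
  Ivan Harris: age

Per field:
  name: 0 missing
  age: 3 missing
  city: 0 missing
  department: 1 missing
  salary: 1 missing

Total missing values: 5
Records with any missing: 3

5 missing values (age: 3, department: 1, salary: 1); 3 incomplete records


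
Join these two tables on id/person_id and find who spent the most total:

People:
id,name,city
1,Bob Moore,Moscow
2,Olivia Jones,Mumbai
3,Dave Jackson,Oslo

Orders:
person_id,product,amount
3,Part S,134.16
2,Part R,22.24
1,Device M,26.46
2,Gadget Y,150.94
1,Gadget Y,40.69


Join on: people.id = orders.person_id

Joined rows:
  Dave Jackson (Oslo) bought Part S for $134.16
  Olivia Jones (Mumbai) bought Part R for $22.24
  Bob Moore (Moscow) bought Device M for $26.46
  Olivia Jones (Mumbai) bought Gadget Y for $150.94
  Bob Moore (Moscow) bought Gadget Y for $40.69

Total per person:
  Olivia Jones: $173.18
  Dave Jackson: $134.16
  Bob Moore: $67.15

Top spender: Olivia Jones ($173.18)

Olivia Jones ($173.18)


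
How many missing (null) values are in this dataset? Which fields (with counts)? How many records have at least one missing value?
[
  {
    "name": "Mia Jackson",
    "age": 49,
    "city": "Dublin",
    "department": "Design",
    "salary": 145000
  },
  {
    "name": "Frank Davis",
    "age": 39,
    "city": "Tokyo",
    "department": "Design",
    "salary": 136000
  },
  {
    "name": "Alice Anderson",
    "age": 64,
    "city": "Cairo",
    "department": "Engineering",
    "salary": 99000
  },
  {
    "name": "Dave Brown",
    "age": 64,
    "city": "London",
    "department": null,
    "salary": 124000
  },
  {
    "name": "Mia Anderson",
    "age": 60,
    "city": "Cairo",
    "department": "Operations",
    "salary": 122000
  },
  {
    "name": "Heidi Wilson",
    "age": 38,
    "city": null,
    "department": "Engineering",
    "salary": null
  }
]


Checking for missing (null) values in 6 records:

  Mia Jackson: complete
  Frank Davis: complete
  Alice Anderson: complete
  Dave Brown: department
  Mia Anderson: complete
  Heidi Wilson: city, salary

Per field:
  name: 0 missing
  age: 0 missing
  city: 1 missing
  department: 1 missing
  salary: 1 missing

Total missing values: 3
Records with any missing: 2

3 missing values (city: 1, department: 1, salary: 1); 2 incomplete records


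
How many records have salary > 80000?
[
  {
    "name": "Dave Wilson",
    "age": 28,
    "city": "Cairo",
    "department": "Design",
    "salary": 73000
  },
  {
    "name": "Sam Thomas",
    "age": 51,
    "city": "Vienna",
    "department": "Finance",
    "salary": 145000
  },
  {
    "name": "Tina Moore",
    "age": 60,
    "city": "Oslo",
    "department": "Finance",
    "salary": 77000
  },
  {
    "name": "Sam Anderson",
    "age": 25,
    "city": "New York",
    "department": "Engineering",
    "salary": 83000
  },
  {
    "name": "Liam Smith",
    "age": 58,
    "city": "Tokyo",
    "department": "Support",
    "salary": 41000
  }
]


Data: 5 records
Condition: salary > 80000

Checking each record:
  Dave Wilson: 73000
  Sam Thomas: 145000 MATCH
  Tina Moore: 77000
  Sam Anderson: 83000 MATCH
  Liam Smith: 41000

Count: 2

2


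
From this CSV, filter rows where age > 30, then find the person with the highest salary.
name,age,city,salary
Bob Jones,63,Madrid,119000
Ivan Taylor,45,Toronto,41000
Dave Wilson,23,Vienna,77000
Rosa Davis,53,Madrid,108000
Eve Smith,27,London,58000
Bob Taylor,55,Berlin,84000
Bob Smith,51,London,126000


Filter: age > 30
Sort by: salary (descending)

Filtered records (5):
  Bob Smith, age 51, salary $126000
  Bob Jones, age 63, salary $119000
  Rosa Davis, age 53, salary $108000
  Bob Taylor, age 55, salary $84000
  Ivan Taylor, age 45, salary $41000

Highest salary: Bob Smith ($126000)

Bob Smith


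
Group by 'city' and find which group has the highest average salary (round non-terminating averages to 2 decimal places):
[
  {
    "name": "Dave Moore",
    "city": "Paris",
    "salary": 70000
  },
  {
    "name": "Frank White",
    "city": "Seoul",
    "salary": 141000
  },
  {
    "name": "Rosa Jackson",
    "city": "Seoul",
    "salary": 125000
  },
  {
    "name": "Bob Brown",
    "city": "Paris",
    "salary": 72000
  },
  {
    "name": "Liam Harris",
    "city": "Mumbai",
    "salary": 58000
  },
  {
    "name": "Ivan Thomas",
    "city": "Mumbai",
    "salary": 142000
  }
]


Group by: city

Groups:
  Mumbai: 2 people, avg salary = 200000/2 = $100000
  Paris: 2 people, avg salary = 142000/2 = $71000
  Seoul: 2 people, avg salary = 266000/2 = $133000

Highest average salary: Seoul ($133000)

Seoul ($133000)


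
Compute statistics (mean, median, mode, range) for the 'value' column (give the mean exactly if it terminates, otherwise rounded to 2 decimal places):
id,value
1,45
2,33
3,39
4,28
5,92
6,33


Data: [45, 33, 39, 28, 92, 33]
Count: 6
Sum: 270
Mean: 270/6 = 45
Sorted: [28, 33, 33, 39, 45, 92]
Median: 36.0
Mode: 33 (2 times)
Range: 92 - 28 = 64
Min: 28, Max: 92

mean=45, median=36.0, mode=33, range=64


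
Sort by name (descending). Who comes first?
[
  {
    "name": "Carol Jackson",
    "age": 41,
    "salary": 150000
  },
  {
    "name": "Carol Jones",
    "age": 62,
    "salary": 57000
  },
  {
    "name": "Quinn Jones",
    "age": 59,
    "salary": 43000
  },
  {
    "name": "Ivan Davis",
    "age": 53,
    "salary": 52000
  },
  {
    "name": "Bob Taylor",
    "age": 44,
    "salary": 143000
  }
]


Sort by: name (descending)

Sorted order:
  1. Quinn Jones (name = Quinn Jones)
  2. Ivan Davis (name = Ivan Davis)
  3. Carol Jones (name = Carol Jones)
  4. Carol Jackson (name = Carol Jackson)
  5. Bob Taylor (name = Bob Taylor)

First: Quinn Jones

Quinn Jones


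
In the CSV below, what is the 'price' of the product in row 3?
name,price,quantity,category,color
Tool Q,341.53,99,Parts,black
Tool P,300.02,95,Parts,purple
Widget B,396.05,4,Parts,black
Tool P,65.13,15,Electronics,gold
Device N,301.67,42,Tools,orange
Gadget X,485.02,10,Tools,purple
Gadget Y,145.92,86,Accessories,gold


Query: Row 3 ('Widget B'), column 'price'
Value: 396.05

396.05


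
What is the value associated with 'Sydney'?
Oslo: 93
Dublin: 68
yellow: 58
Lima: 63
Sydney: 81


Looking up key 'Sydney'
Value: 81

81


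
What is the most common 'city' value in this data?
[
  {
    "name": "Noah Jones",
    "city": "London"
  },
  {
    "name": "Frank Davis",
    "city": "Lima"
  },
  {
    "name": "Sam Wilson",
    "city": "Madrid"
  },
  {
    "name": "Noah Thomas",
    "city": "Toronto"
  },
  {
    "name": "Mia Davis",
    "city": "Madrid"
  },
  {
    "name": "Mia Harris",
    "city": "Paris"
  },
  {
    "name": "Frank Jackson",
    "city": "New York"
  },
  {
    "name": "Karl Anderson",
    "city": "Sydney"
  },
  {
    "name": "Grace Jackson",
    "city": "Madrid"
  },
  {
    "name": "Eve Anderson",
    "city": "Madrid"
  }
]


Counting 'city' values across 10 records:

  Madrid: 4 ####
  London: 1 #
  Lima: 1 #
  Toronto: 1 #
  Paris: 1 #
  New York: 1 #
  Sydney: 1 #

Most common: Madrid (4 times)

Madrid (4 times)


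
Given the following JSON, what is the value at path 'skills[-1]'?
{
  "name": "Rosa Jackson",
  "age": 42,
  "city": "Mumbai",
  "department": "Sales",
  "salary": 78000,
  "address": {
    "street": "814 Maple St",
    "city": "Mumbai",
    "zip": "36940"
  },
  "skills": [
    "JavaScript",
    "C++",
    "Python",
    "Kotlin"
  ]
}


Query: skills[-1]
Path: skills -> last element
Value: Kotlin

Kotlin


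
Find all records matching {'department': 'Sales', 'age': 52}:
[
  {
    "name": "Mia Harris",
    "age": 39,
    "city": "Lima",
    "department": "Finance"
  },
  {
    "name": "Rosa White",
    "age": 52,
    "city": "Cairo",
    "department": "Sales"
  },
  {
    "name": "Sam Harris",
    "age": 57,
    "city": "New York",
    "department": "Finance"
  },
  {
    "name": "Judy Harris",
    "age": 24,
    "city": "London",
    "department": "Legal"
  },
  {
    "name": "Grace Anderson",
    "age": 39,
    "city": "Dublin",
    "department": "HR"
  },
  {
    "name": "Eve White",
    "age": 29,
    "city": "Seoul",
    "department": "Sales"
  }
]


Search criteria: {'department': 'Sales', 'age': 52}

Checking 6 records:
  Mia Harris: {department: Finance, age: 39}
  Rosa White: {department: Sales, age: 52} <-- MATCH
  Sam Harris: {department: Finance, age: 57}
  Judy Harris: {department: Legal, age: 24}
  Grace Anderson: {department: HR, age: 39}
  Eve White: {department: Sales, age: 29}

Matches: ["Rosa White"]

["Rosa White"]


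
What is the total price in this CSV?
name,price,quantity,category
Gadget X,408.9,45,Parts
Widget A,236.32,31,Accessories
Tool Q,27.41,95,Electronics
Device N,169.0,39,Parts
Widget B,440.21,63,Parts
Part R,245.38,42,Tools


Computing total price:
Values: [408.9, 236.32, 27.41, 169.0, 440.21, 245.38]
Sum = 1527.22

1527.22


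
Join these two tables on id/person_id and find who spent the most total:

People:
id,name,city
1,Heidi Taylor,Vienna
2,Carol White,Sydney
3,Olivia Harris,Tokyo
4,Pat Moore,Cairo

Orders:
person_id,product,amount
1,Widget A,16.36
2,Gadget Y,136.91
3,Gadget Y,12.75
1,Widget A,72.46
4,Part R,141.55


Join on: people.id = orders.person_id

Joined rows:
  Heidi Taylor (Vienna) bought Widget A for $16.36
  Carol White (Sydney) bought Gadget Y for $136.91
  Olivia Harris (Tokyo) bought Gadget Y for $12.75
  Heidi Taylor (Vienna) bought Widget A for $72.46
  Pat Moore (Cairo) bought Part R for $141.55

Total per person:
  Pat Moore: $141.55
  Carol White: $136.91
  Heidi Taylor: $88.82
  Olivia Harris: $12.75

Top spender: Pat Moore ($141.55)

Pat Moore ($141.55)


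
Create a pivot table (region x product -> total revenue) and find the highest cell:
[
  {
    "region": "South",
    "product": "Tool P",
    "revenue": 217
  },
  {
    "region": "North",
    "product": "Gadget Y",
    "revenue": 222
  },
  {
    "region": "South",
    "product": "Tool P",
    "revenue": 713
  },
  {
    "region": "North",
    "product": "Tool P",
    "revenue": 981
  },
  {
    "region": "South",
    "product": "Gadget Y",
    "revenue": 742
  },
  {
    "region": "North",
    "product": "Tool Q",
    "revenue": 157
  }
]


Pivot: region (rows) x product (columns) -> total revenue

     Gadget Y      Tool P        Tool Q      
North          222           981           157  
South          742           930             0  

Highest: North / Tool P = $981

North / Tool P = $981


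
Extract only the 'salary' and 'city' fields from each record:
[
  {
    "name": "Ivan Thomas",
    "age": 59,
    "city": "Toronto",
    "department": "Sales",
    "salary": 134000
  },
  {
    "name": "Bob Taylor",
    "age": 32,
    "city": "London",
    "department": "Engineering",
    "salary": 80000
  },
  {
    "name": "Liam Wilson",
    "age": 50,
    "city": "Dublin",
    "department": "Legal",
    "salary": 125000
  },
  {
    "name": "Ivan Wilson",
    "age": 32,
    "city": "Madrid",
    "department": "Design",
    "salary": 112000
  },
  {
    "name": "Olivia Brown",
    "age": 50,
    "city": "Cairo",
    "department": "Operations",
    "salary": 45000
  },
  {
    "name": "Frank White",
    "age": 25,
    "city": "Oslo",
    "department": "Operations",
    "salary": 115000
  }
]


Original: 6 records with fields: name, age, city, department, salary
Keep: ['salary', 'city']
Drop: ['name', 'age', 'department']
Result: 6 records, 2 fields each

[
  {
    "salary": 134000,
    "city": "Toronto"
  },
  {
    "salary": 80000,
    "city": "London"
  },
  {
    "salary": 125000,
    "city": "Dublin"
  },
  {
    "salary": 112000,
    "city": "Madrid"
  },
  {
    "salary": 45000,
    "city": "Cairo"
  },
  {
    "salary": 115000,
    "city": "Oslo"
  }
]


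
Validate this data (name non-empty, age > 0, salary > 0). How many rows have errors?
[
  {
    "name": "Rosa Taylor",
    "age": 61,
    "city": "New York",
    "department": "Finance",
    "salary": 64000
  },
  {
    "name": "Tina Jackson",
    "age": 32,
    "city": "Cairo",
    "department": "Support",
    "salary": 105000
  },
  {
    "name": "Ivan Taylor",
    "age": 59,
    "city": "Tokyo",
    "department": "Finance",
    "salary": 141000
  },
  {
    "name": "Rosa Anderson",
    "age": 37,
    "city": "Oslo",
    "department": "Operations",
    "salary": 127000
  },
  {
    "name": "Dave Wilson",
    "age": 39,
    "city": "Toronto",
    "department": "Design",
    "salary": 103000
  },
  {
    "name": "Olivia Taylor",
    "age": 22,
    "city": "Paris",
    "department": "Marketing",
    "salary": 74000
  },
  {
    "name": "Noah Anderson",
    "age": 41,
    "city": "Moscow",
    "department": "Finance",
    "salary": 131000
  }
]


Validating 7 records:
Rules: name non-empty, age > 0, salary > 0

  Row 1 (Rosa Taylor): OK
  Row 2 (Tina Jackson): OK
  Row 3 (Ivan Taylor): OK
  Row 4 (Rosa Anderson): OK
  Row 5 (Dave Wilson): OK
  Row 6 (Olivia Taylor): OK
  Row 7 (Noah Anderson): OK

Total errors: 0

0 errors


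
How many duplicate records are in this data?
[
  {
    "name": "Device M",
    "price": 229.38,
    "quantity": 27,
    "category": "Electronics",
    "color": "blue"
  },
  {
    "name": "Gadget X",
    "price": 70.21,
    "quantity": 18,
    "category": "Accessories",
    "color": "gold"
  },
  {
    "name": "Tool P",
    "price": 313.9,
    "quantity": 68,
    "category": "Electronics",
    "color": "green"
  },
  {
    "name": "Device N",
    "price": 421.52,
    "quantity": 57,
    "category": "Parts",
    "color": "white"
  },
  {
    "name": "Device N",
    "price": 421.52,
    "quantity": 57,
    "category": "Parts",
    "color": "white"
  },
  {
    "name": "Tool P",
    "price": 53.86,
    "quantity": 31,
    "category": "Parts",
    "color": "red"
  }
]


Checking 6 records for duplicates:

  Row 1: Device M ($229.38, qty 27)
  Row 2: Gadget X ($70.21, qty 18)
  Row 3: Tool P ($313.9, qty 68)
  Row 4: Device N ($421.52, qty 57)
  Row 5: Device N ($421.52, qty 57) <-- DUPLICATE
  Row 6: Tool P ($53.86, qty 31)

Duplicates found: 1
Unique records: 5

1 duplicates, 5 unique


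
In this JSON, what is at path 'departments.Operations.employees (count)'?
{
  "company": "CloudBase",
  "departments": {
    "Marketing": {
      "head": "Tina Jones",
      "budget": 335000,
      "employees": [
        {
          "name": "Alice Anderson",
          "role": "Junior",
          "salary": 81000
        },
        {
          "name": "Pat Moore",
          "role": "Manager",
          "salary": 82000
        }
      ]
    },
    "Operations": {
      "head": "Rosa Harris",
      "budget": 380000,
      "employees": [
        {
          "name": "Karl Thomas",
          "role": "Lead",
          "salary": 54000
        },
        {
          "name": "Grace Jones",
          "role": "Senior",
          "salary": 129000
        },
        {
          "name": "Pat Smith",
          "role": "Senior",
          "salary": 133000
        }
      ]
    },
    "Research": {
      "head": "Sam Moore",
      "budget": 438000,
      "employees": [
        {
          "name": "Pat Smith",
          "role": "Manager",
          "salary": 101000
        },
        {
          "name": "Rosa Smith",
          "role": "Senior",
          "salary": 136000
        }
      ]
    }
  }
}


Path: departments.Operations.employees (count)

Navigate:
  -> departments
  -> Operations
  -> employees (array, length 3)

3


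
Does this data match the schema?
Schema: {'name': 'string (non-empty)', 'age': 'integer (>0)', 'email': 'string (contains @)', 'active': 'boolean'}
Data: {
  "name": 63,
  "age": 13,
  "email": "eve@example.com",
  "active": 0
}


Validating each field against schema:
  name: FAIL (63 is not a string)
  age: OK (positive integer)
  email: OK (string with @)
  active: FAIL (0 is not a boolean)

Result: INVALID (2 errors: name, active)

INVALID (2 errors: name, active)


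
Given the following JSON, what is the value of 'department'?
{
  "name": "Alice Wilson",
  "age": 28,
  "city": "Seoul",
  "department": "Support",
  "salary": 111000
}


Looking up field 'department'
Value: Support

Support


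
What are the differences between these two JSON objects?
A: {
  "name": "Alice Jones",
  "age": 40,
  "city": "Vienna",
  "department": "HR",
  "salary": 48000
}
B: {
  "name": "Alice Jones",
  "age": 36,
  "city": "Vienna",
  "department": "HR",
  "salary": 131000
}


Comparing each field (in key order):
  name: same
  age: DIFFERENT
  city: same
  department: same
  salary: DIFFERENT
Differences:
  age: 40 -> 36
  salary: 48000 -> 131000

2 field(s) changed

2 changes: age, salary


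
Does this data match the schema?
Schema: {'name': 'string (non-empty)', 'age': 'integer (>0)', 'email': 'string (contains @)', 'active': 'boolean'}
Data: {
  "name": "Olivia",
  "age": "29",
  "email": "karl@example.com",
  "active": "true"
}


Validating each field against schema:
  name: OK (non-empty string)
  age: FAIL ("29" is not an integer)
  email: OK (string with @)
  active: FAIL ("true" is not a boolean)

Result: INVALID (2 errors: age, active)

INVALID (2 errors: age, active)


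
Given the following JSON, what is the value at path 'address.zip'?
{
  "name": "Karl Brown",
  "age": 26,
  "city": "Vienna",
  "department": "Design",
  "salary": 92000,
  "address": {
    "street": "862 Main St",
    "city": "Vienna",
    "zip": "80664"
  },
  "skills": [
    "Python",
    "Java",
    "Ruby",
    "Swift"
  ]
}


Query: address.zip
Path: address -> zip
Value: 80664

80664


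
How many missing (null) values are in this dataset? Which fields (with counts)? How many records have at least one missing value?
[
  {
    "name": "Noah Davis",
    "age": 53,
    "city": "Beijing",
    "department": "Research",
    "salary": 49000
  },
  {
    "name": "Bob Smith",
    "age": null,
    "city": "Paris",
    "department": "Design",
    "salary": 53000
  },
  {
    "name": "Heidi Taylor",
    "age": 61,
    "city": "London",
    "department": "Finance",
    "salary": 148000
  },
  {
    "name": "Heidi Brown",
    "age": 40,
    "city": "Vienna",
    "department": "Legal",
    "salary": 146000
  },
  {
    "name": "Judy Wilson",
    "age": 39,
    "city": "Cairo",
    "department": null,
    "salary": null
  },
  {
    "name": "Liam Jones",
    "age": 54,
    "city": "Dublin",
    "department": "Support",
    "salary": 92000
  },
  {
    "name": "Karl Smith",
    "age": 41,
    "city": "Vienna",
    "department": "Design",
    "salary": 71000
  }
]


Checking for missing (null) values in 7 records:

  Noah Davis: complete
  Bob Smith: age
  Heidi Taylor: complete
  Heidi Brown: complete
  Judy Wilson: department, salary
  Liam Jones: complete
  Karl Smith: complete

Per field:
  name: 0 missing
  age: 1 missing
  city: 0 missing
  department: 1 missing
  salary: 1 missing

Total missing values: 3
Records with any missing: 2

3 missing values (age: 1, department: 1, salary: 1); 2 incomplete records
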